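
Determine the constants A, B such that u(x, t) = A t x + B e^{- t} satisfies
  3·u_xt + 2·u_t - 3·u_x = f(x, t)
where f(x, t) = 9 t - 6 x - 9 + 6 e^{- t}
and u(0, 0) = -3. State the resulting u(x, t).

Substitute the ansatz u = A t x + B e^{- t} into the left-hand side.
Derivatives of the ansatz:
  u_xt = A
  u_t = A x - B e^{- t}
  u_x = A t
Term by term:
  3·u_xt = 3 A
  2·u_t = 2 A x - 2 B e^{- t}
  -3·u_x = - 3 A t
So the left-hand side equals
  - 3 A t + 2 A x + 3 A - 2 B e^{- t}
This must equal f(x, t) = 9 t - 6 x - 9 + 6 e^{- t} identically.
Matching coefficients of the independent functions:
  [constant term]:  3 A = -9
  [t]:  - 3 A = 9
  [x]:  2 A = -6
  [e^{- t}]:  - 2 B = 6
Solving: A = -3, B = -3.
Check against the point condition:
  u(0, 0) = -3  ⟹  B = -3  ✓
Hence u(x, t) = - 3 t x - 3 e^{- t}.

Answer: u(x, t) = - 3 t x - 3 e^{- t}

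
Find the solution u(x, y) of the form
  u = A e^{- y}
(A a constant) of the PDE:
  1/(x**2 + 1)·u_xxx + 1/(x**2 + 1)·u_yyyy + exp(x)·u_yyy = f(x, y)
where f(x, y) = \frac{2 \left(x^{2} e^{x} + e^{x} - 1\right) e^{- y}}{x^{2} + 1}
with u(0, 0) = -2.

Substitute the ansatz u = A e^{- y} into the left-hand side.
Derivatives of the ansatz:
  u_xxx = 0
  u_yyyy = A e^{- y}
  u_yyy = - A e^{- y}
Term by term:
  1/(x**2 + 1)·u_xxx = 0
  1/(x**2 + 1)·u_yyyy = \frac{A}{x^{2} e^{y} + e^{y}}
  exp(x)·u_yyy = - A e^{x} e^{- y}
So the left-hand side equals
  - A e^{x} e^{- y} + \frac{A}{x^{2} e^{y} + e^{y}}
This must equal f(x, y) identically; expanded, f = 2 e^{x} e^{- y} - \frac{2}{x^{2} e^{y} + e^{y}}.
Matching coefficients of the independent functions:
  [e^{x} e^{- y}]:  - A = 2
  [\frac{1}{x^{2} e^{y} + e^{y}}]:  A = -2
Solving: A = -2.
Check against the point condition:
  u(0, 0) = -2  ⟹  A = -2  ✓
Hence u(x, y) = - 2 e^{- y}.

Answer: u(x, y) = - 2 e^{- y}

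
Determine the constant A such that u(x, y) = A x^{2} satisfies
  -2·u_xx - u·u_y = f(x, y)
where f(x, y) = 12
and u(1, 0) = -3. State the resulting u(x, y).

Substitute the ansatz u = A x^{2} into the left-hand side.
Derivatives of the ansatz:
  u_xx = 2 A
  u_y = 0
Term by term:
  -2·u_xx = - 4 A
  -u·u_y = 0
So the left-hand side equals
  - 4 A
This must equal f(x, y) = 12 identically.
Matching coefficients of the independent functions:
  [constant term]:  - 4 A = 12
Solving: A = -3.
Check against the point condition:
  u(1, 0) = -3  ⟹  A = -3  ✓
Hence u(x, y) = - 3 x^{2}.

Answer: u(x, y) = - 3 x^{2}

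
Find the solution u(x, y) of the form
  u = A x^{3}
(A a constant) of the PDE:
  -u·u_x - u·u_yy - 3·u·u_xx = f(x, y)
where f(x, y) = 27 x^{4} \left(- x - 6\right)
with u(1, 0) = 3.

Substitute the ansatz u = A x^{3} into the left-hand side.
Derivatives of the ansatz:
  u_x = 3 A x^{2}
  u_yy = 0
  u_xx = 6 A x
Term by term:
  -u·u_x = - 3 A^{2} x^{5}
  -u·u_yy = 0
  -3·u·u_xx = - 18 A^{2} x^{4}
So the left-hand side equals
  - 3 A^{2} x^{5} - 18 A^{2} x^{4}
This must equal f(x, y) identically; expanded, f = - 27 x^{5} - 162 x^{4}.
Matching coefficients of the independent functions:
  [x^{4}]:  - 18 A^{2} = -162
  [x^{5}]:  - 3 A^{2} = -27
These equations allow (A) = (-3) or (3).
Impose the point condition(s):
  u(1, 0) = 3  ⟹  A = 3
Only A = 3 satisfies everything.
Hence u(x, y) = 3 x^{3}.

Answer: u(x, y) = 3 x^{3}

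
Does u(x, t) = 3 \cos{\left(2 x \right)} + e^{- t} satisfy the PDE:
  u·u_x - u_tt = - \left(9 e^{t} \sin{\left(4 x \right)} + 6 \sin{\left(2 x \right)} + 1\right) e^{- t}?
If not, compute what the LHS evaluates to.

Evaluate each term of the left-hand side for u = 3 \cos{\left(2 x \right)} + e^{- t}.
Derivatives:
  u_x = - 6 \sin{\left(2 x \right)}
  u_tt = e^{- t}
Terms:
  u·u_x = - 6 \left(3 e^{t} \cos{\left(2 x \right)} + 1\right) e^{- t} \sin{\left(2 x \right)}
  -u_tt = - e^{- t}
Sum: LHS = - \left(9 e^{t} \sin{\left(4 x \right)} + 6 \sin{\left(2 x \right)} + 1\right) e^{- t}
This is exactly the given right-hand side, so u is a solution.

Answer: Yes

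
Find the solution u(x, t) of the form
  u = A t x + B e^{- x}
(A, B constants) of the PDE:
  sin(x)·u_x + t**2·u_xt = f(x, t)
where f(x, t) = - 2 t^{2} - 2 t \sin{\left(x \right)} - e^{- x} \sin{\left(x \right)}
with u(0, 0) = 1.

Substitute the ansatz u = A t x + B e^{- x} into the left-hand side.
Derivatives of the ansatz:
  u_x = A t - B e^{- x}
  u_xt = A
Term by term:
  sin(x)·u_x = A t \sin{\left(x \right)} - B e^{- x} \sin{\left(x \right)}
  t**2·u_xt = A t^{2}
So the left-hand side equals
  A t^{2} + A t \sin{\left(x \right)} - B e^{- x} \sin{\left(x \right)}
This must equal f(x, t) = - 2 t^{2} - 2 t \sin{\left(x \right)} - e^{- x} \sin{\left(x \right)} identically.
Matching coefficients of the independent functions:
  [t^{2}, t \sin{\left(x \right)}]:  A = -2
  [e^{- x} \sin{\left(x \right)}]:  - B = -1
Solving: A = -2, B = 1.
Check against the point condition:
  u(0, 0) = 1  ⟹  B = 1  ✓
Hence u(x, t) = - 2 t x + e^{- x}.

Answer: u(x, t) = - 2 t x + e^{- x}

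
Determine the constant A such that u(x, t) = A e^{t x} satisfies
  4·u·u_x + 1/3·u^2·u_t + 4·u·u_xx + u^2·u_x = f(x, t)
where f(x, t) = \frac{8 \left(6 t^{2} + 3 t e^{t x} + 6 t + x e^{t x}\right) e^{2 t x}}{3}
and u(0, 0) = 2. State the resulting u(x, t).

Substitute the ansatz u = A e^{t x} into the left-hand side.
Derivatives of the ansatz:
  u_x = A t e^{t x}
  u_t = A x e^{t x}
  u_xx = A t^{2} e^{t x}
Term by term:
  4·u·u_x = 4 A^{2} t e^{2 t x}
  1/3·u^2·u_t = \frac{A^{3} x e^{3 t x}}{3}
  4·u·u_xx = 4 A^{2} t^{2} e^{2 t x}
  u^2·u_x = A^{3} t e^{3 t x}
So the left-hand side equals
  A^{3} t e^{3 t x} + \frac{A^{3} x e^{3 t x}}{3} + 4 A^{2} t^{2} e^{2 t x} + 4 A^{2} t e^{2 t x}
This must equal f(x, t) identically; expanded, f = 16 t^{2} e^{2 t x} + 8 t e^{3 t x} + 16 t e^{2 t x} + \frac{8 x e^{3 t x}}{3}.
Matching coefficients of the independent functions:
  [t e^{2 t x}, t^{2} e^{2 t x}]:  4 A^{2} = 16
  [t e^{3 t x}]:  A^{3} = 8
  [x e^{3 t x}]:  \frac{A^{3}}{3} = \frac{8}{3}
Solving: A = 2.
Check against the point condition:
  u(0, 0) = 2  ⟹  A = 2  ✓
Hence u(x, t) = 2 e^{t x}.

Answer: u(x, t) = 2 e^{t x}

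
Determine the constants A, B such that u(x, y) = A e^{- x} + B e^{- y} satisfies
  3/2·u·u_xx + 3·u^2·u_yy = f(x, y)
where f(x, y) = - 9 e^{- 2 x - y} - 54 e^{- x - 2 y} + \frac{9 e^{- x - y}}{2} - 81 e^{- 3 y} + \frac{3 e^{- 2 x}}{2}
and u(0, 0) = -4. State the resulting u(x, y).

Answer: u(x, y) = - 3 e^{- y} - e^{- x}

Derivation:
Substitute the ansatz u = A e^{- x} + B e^{- y} into the left-hand side.
Derivatives of the ansatz:
  u_xx = A e^{- x}
  u_yy = B e^{- y}
Term by term:
  3/2·u·u_xx = \frac{3 A^{2} e^{- 2 x}}{2} + \frac{3 A B e^{- x} e^{- y}}{2}
  3·u^2·u_yy = 3 A^{2} B e^{- 2 x} e^{- y} + 6 A B^{2} e^{- x} e^{- 2 y} + 3 B^{3} e^{- 3 y}
So the left-hand side equals
  3 A^{2} B e^{- 2 x} e^{- y} + \frac{3 A^{2} e^{- 2 x}}{2} + 6 A B^{2} e^{- x} e^{- 2 y} + \frac{3 A B e^{- x} e^{- y}}{2} + 3 B^{3} e^{- 3 y}
This must equal f(x, y) identically; expanded, f = - 81 e^{- 3 y} + \frac{9 e^{- x} e^{- y}}{2} - 54 e^{- x} e^{- 2 y} + \frac{3 e^{- 2 x}}{2} - 9 e^{- 2 x} e^{- y}.
Matching coefficients of the independent functions:
  [e^{- 2 x} e^{- y}]:  3 A^{2} B = -9
  [e^{- x} e^{- 2 y}]:  6 A B^{2} = -54
  [e^{- x} e^{- y}]:  \frac{3 A B}{2} = \frac{9}{2}
  [e^{- 2 x}]:  \frac{3 A^{2}}{2} = \frac{3}{2}
  [e^{- 3 y}]:  3 B^{3} = -81
Solving: A = -1, B = -3.
Check against the point condition:
  u(0, 0) = -4  ⟹  A + B = -4  ✓
Hence u(x, y) = - 3 e^{- y} - e^{- x}.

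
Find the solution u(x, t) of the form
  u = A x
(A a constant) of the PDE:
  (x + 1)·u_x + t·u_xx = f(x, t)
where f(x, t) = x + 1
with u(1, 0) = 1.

Answer: u(x, t) = x

Derivation:
Substitute the ansatz u = A x into the left-hand side.
Derivatives of the ansatz:
  u_x = A
  u_xx = 0
Term by term:
  (x + 1)·u_x = A x + A
  t·u_xx = 0
So the left-hand side equals
  A x + A
This must equal f(x, t) = x + 1 identically.
Matching coefficients of the independent functions:
  [constant term, x]:  A = 1
Solving: A = 1.
Check against the point condition:
  u(1, 0) = 1  ⟹  A = 1  ✓
Hence u(x, t) = x.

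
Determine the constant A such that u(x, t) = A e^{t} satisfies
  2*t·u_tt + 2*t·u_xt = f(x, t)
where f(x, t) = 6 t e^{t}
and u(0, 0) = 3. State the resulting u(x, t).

Substitute the ansatz u = A e^{t} into the left-hand side.
Derivatives of the ansatz:
  u_tt = A e^{t}
  u_xt = 0
Term by term:
  2*t·u_tt = 2 A t e^{t}
  2*t·u_xt = 0
So the left-hand side equals
  2 A t e^{t}
This must equal f(x, t) = 6 t e^{t} identically.
Matching coefficients of the independent functions:
  [t e^{t}]:  2 A = 6
Solving: A = 3.
Check against the point condition:
  u(0, 0) = 3  ⟹  A = 3  ✓
Hence u(x, t) = 3 e^{t}.

Answer: u(x, t) = 3 e^{t}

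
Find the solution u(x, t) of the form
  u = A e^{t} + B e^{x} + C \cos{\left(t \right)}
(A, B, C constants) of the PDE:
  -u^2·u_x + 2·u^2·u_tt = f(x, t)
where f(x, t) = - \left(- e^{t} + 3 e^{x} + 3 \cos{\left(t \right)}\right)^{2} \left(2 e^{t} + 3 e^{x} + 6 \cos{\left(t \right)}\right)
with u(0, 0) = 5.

Substitute the ansatz u = A e^{t} + B e^{x} + C \cos{\left(t \right)} into the left-hand side.
Derivatives of the ansatz:
  u_x = B e^{x}
  u_tt = A e^{t} - C \cos{\left(t \right)}
Term by term:
  -u^2·u_x = - A^{2} B e^{2 t} e^{x} - 2 A B^{2} e^{t} e^{2 x} - 2 A B C e^{t} e^{x} \cos{\left(t \right)} - B^{3} e^{3 x} - 2 B^{2} C e^{2 x} \cos{\left(t \right)} - B C^{2} e^{x} \cos^{2}{\left(t \right)}
  2·u^2·u_tt = 2 A^{3} e^{3 t} + 4 A^{2} B e^{2 t} e^{x} + 2 A^{2} C e^{2 t} \cos{\left(t \right)} + 2 A B^{2} e^{t} e^{2 x} - 2 A C^{2} e^{t} \cos^{2}{\left(t \right)} - 2 B^{2} C e^{2 x} \cos{\left(t \right)} - 4 B C^{2} e^{x} \cos^{2}{\left(t \right)} - 2 C^{3} \cos^{3}{\left(t \right)}
So the left-hand side equals
  2 A^{3} e^{3 t} + 3 A^{2} B e^{2 t} e^{x} + 2 A^{2} C e^{2 t} \cos{\left(t \right)} - 2 A B C e^{t} e^{x} \cos{\left(t \right)} - 2 A C^{2} e^{t} \cos^{2}{\left(t \right)} - B^{3} e^{3 x} - 4 B^{2} C e^{2 x} \cos{\left(t \right)} - 5 B C^{2} e^{x} \cos^{2}{\left(t \right)} - 2 C^{3} \cos^{3}{\left(t \right)}
This must equal f(x, t) identically; expanded, f = - 2 e^{3 t} + 9 e^{2 t} e^{x} + 6 e^{2 t} \cos{\left(t \right)} + 18 e^{t} e^{x} \cos{\left(t \right)} + 18 e^{t} \cos^{2}{\left(t \right)} - 27 e^{3 x} - 108 e^{2 x} \cos{\left(t \right)} - 135 e^{x} \cos^{2}{\left(t \right)} - 54 \cos^{3}{\left(t \right)}.
Matching coefficients of the independent functions:
  [e^{t} \cos^{2}{\left(t \right)}]:  - 2 A C^{2} = 18
  [e^{2 t} e^{x}]:  3 A^{2} B = 9
  [e^{2 t} \cos{\left(t \right)}]:  2 A^{2} C = 6
  [e^{x} \cos^{2}{\left(t \right)}]:  - 5 B C^{2} = -135
  [e^{2 x} \cos{\left(t \right)}]:  - 4 B^{2} C = -108
  [e^{t} e^{x} \cos{\left(t \right)}]:  - 2 A B C = 18
  [e^{3 t}]:  2 A^{3} = -2
  [e^{3 x}]:  - B^{3} = -27
  [\cos^{3}{\left(t \right)}]:  - 2 C^{3} = -54
Solving: A = -1, B = 3, C = 3.
Check against the point condition:
  u(0, 0) = 5  ⟹  A + B + C = 5  ✓
Hence u(x, t) = - e^{t} + 3 e^{x} + 3 \cos{\left(t \right)}.

Answer: u(x, t) = - e^{t} + 3 e^{x} + 3 \cos{\left(t \right)}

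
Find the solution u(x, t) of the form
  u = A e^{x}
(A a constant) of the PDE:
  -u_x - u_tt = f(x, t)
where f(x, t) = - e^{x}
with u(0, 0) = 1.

Substitute the ansatz u = A e^{x} into the left-hand side.
Derivatives of the ansatz:
  u_x = A e^{x}
  u_tt = 0
Term by term:
  -u_x = - A e^{x}
  -u_tt = 0
So the left-hand side equals
  - A e^{x}
This must equal f(x, t) = - e^{x} identically.
Matching coefficients of the independent functions:
  [e^{x}]:  - A = -1
Solving: A = 1.
Check against the point condition:
  u(0, 0) = 1  ⟹  A = 1  ✓
Hence u(x, t) = e^{x}.

Answer: u(x, t) = e^{x}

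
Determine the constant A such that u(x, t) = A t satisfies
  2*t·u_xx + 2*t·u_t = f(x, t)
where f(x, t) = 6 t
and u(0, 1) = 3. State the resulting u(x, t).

Answer: u(x, t) = 3 t

Derivation:
Substitute the ansatz u = A t into the left-hand side.
Derivatives of the ansatz:
  u_xx = 0
  u_t = A
Term by term:
  2*t·u_xx = 0
  2*t·u_t = 2 A t
So the left-hand side equals
  2 A t
This must equal f(x, t) = 6 t identically.
Matching coefficients of the independent functions:
  [t]:  2 A = 6
Solving: A = 3.
Check against the point condition:
  u(0, 1) = 3  ⟹  A = 3  ✓
Hence u(x, t) = 3 t.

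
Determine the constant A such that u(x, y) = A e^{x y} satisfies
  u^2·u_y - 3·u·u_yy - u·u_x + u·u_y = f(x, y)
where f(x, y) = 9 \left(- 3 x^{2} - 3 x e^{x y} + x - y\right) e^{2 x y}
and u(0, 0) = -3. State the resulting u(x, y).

Substitute the ansatz u = A e^{x y} into the left-hand side.
Derivatives of the ansatz:
  u_y = A x e^{x y}
  u_yy = A x^{2} e^{x y}
  u_x = A y e^{x y}
Term by term:
  u^2·u_y = A^{3} x e^{3 x y}
  -3·u·u_yy = - 3 A^{2} x^{2} e^{2 x y}
  -u·u_x = - A^{2} y e^{2 x y}
  u·u_y = A^{2} x e^{2 x y}
So the left-hand side equals
  A^{3} x e^{3 x y} - 3 A^{2} x^{2} e^{2 x y} + A^{2} x e^{2 x y} - A^{2} y e^{2 x y}
This must equal f(x, y) identically; expanded, f = - 27 x^{2} e^{2 x y} - 27 x e^{3 x y} + 9 x e^{2 x y} - 9 y e^{2 x y}.
Matching coefficients of the independent functions:
  [x e^{2 x y}]:  A^{2} = 9
  [x e^{3 x y}]:  A^{3} = -27
  [x^{2} e^{2 x y}]:  - 3 A^{2} = -27
  [y e^{2 x y}]:  - A^{2} = -9
Solving: A = -3.
Check against the point condition:
  u(0, 0) = -3  ⟹  A = -3  ✓
Hence u(x, y) = - 3 e^{x y}.

Answer: u(x, y) = - 3 e^{x y}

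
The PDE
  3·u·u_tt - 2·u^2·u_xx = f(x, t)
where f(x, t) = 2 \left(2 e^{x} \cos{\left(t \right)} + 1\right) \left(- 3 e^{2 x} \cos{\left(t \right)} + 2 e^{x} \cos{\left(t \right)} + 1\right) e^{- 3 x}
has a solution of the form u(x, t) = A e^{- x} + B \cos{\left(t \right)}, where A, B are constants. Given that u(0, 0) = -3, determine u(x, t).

Substitute the ansatz u = A e^{- x} + B \cos{\left(t \right)} into the left-hand side.
Derivatives of the ansatz:
  u_tt = - B \cos{\left(t \right)}
  u_xx = A e^{- x}
Term by term:
  3·u·u_tt = - 3 A B e^{- x} \cos{\left(t \right)} - 3 B^{2} \cos^{2}{\left(t \right)}
  -2·u^2·u_xx = - 2 A^{3} e^{- 3 x} - 4 A^{2} B e^{- 2 x} \cos{\left(t \right)} - 2 A B^{2} e^{- x} \cos^{2}{\left(t \right)}
So the left-hand side equals
  - 2 A^{3} e^{- 3 x} - 4 A^{2} B e^{- 2 x} \cos{\left(t \right)} - 2 A B^{2} e^{- x} \cos^{2}{\left(t \right)} - 3 A B e^{- x} \cos{\left(t \right)} - 3 B^{2} \cos^{2}{\left(t \right)}
This must equal f(x, t) identically; expanded, f = - 12 \cos^{2}{\left(t \right)} + 8 e^{- x} \cos^{2}{\left(t \right)} - 6 e^{- x} \cos{\left(t \right)} + 8 e^{- 2 x} \cos{\left(t \right)} + 2 e^{- 3 x}.
Matching coefficients of the independent functions:
  [e^{- 2 x} \cos{\left(t \right)}]:  - 4 A^{2} B = 8
  [e^{- x} \cos{\left(t \right)}]:  - 3 A B = -6
  [e^{- x} \cos^{2}{\left(t \right)}]:  - 2 A B^{2} = 8
  [e^{- 3 x}]:  - 2 A^{3} = 2
  [\cos^{2}{\left(t \right)}]:  - 3 B^{2} = -12
Solving: A = -1, B = -2.
Check against the point condition:
  u(0, 0) = -3  ⟹  A + B = -3  ✓
Hence u(x, t) = - 2 \cos{\left(t \right)} - e^{- x}.

Answer: u(x, t) = - 2 \cos{\left(t \right)} - e^{- x}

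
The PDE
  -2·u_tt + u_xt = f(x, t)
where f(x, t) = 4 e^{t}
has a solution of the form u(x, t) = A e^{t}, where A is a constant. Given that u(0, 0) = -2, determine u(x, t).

Substitute the ansatz u = A e^{t} into the left-hand side.
Derivatives of the ansatz:
  u_tt = A e^{t}
  u_xt = 0
Term by term:
  -2·u_tt = - 2 A e^{t}
  u_xt = 0
So the left-hand side equals
  - 2 A e^{t}
This must equal f(x, t) = 4 e^{t} identically.
Matching coefficients of the independent functions:
  [e^{t}]:  - 2 A = 4
Solving: A = -2.
Check against the point condition:
  u(0, 0) = -2  ⟹  A = -2  ✓
Hence u(x, t) = - 2 e^{t}.

Answer: u(x, t) = - 2 e^{t}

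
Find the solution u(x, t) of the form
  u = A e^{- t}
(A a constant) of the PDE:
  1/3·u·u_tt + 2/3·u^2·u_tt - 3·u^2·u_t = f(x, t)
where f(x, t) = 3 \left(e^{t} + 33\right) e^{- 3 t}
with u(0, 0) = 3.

Substitute the ansatz u = A e^{- t} into the left-hand side.
Derivatives of the ansatz:
  u_tt = A e^{- t}
  u_t = - A e^{- t}
Term by term:
  1/3·u·u_tt = \frac{A^{2} e^{- 2 t}}{3}
  2/3·u^2·u_tt = \frac{2 A^{3} e^{- 3 t}}{3}
  -3·u^2·u_t = 3 A^{3} e^{- 3 t}
So the left-hand side equals
  \frac{11 A^{3} e^{- 3 t}}{3} + \frac{A^{2} e^{- 2 t}}{3}
This must equal f(x, t) identically; expanded, f = 3 e^{- 2 t} + 99 e^{- 3 t}.
Matching coefficients of the independent functions:
  [e^{- 3 t}]:  \frac{11 A^{3}}{3} = 99
  [e^{- 2 t}]:  \frac{A^{2}}{3} = 3
Solving: A = 3.
Check against the point condition:
  u(0, 0) = 3  ⟹  A = 3  ✓
Hence u(x, t) = 3 e^{- t}.

Answer: u(x, t) = 3 e^{- t}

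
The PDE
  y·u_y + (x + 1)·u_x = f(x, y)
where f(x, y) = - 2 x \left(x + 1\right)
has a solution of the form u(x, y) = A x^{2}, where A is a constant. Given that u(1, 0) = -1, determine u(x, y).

Answer: u(x, y) = - x^{2}

Derivation:
Substitute the ansatz u = A x^{2} into the left-hand side.
Derivatives of the ansatz:
  u_y = 0
  u_x = 2 A x
Term by term:
  y·u_y = 0
  (x + 1)·u_x = 2 A x^{2} + 2 A x
So the left-hand side equals
  2 A x^{2} + 2 A x
This must equal f(x, y) identically; expanded, f = - 2 x^{2} - 2 x.
Matching coefficients of the independent functions:
  [x, x^{2}]:  2 A = -2
Solving: A = -1.
Check against the point condition:
  u(1, 0) = -1  ⟹  A = -1  ✓
Hence u(x, y) = - x^{2}.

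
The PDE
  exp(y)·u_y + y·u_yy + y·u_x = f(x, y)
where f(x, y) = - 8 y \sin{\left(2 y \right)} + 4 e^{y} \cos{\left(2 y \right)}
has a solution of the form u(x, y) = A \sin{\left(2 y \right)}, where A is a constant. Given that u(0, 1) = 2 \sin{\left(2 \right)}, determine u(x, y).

Substitute the ansatz u = A \sin{\left(2 y \right)} into the left-hand side.
Derivatives of the ansatz:
  u_y = 2 A \cos{\left(2 y \right)}
  u_yy = - 4 A \sin{\left(2 y \right)}
  u_x = 0
Term by term:
  exp(y)·u_y = 2 A e^{y} \cos{\left(2 y \right)}
  y·u_yy = - 4 A y \sin{\left(2 y \right)}
  y·u_x = 0
So the left-hand side equals
  - 4 A y \sin{\left(2 y \right)} + 2 A e^{y} \cos{\left(2 y \right)}
This must equal f(x, y) = - 8 y \sin{\left(2 y \right)} + 4 e^{y} \cos{\left(2 y \right)} identically.
Matching coefficients of the independent functions:
  [y \sin{\left(2 y \right)}]:  - 4 A = -8
  [e^{y} \cos{\left(2 y \right)}]:  2 A = 4
Solving: A = 2.
Check against the point condition:
  u(0, 1) = 2 \sin{\left(2 \right)}  ⟹  A \sin{\left(2 \right)} = 2 \sin{\left(2 \right)}  ✓
Hence u(x, y) = 2 \sin{\left(2 y \right)}.

Answer: u(x, y) = 2 \sin{\left(2 y \right)}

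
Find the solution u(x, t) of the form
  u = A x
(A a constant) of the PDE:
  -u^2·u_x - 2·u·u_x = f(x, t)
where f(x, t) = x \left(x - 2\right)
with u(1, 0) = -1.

Answer: u(x, t) = - x

Derivation:
Substitute the ansatz u = A x into the left-hand side.
Derivatives of the ansatz:
  u_x = A
Term by term:
  -u^2·u_x = - A^{3} x^{2}
  -2·u·u_x = - 2 A^{2} x
So the left-hand side equals
  - A^{3} x^{2} - 2 A^{2} x
This must equal f(x, t) identically; expanded, f = x^{2} - 2 x.
Matching coefficients of the independent functions:
  [x]:  - 2 A^{2} = -2
  [x^{2}]:  - A^{3} = 1
Solving: A = -1.
Check against the point condition:
  u(1, 0) = -1  ⟹  A = -1  ✓
Hence u(x, t) = - x.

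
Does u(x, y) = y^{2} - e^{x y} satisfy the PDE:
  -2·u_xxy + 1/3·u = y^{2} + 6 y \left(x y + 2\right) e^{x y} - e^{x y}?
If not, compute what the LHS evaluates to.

Evaluate each term of the left-hand side for u = y^{2} - e^{x y}.
Derivatives:
  u_xxy = - x y^{2} e^{x y} - 2 y e^{x y}
Terms:
  -2·u_xxy = 2 y \left(x y + 2\right) e^{x y}
  1/3·u = \frac{y^{2}}{3} - \frac{e^{x y}}{3}
Sum: LHS = \frac{y^{2}}{3} + 2 y \left(x y + 2\right) e^{x y} - \frac{e^{x y}}{3}
Given right-hand side: y^{2} + 6 y \left(x y + 2\right) e^{x y} - e^{x y}. Difference LHS − RHS = - \frac{2 y^{2}}{3} - 4 y \left(x y + 2\right) e^{x y} + \frac{2 e^{x y}}{3} ≠ 0, so u is not a solution.

Answer: No, the LHS evaluates to \frac{y^{2}}{3} + 2 y \left(x y + 2\right) e^{x y} - \frac{e^{x y}}{3}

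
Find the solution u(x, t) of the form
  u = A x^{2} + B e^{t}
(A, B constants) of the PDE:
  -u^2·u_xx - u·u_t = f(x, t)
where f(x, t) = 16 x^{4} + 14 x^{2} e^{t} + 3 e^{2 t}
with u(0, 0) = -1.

Answer: u(x, t) = - 2 x^{2} - e^{t}

Derivation:
Substitute the ansatz u = A x^{2} + B e^{t} into the left-hand side.
Derivatives of the ansatz:
  u_xx = 2 A
  u_t = B e^{t}
Term by term:
  -u^2·u_xx = - 2 A^{3} x^{4} - 4 A^{2} B x^{2} e^{t} - 2 A B^{2} e^{2 t}
  -u·u_t = - A B x^{2} e^{t} - B^{2} e^{2 t}
So the left-hand side equals
  - 2 A^{3} x^{4} - 4 A^{2} B x^{2} e^{t} - 2 A B^{2} e^{2 t} - A B x^{2} e^{t} - B^{2} e^{2 t}
This must equal f(x, t) = 16 x^{4} + 14 x^{2} e^{t} + 3 e^{2 t} identically.
Matching coefficients of the independent functions:
  [x^{4}]:  - 2 A^{3} = 16
  [x^{2} e^{t}]:  - 4 A^{2} B - A B = 14
  [e^{2 t}]:  - 2 A B^{2} - B^{2} = 3
Solving: A = -2, B = -1.
Check against the point condition:
  u(0, 0) = -1  ⟹  B = -1  ✓
Hence u(x, t) = - 2 x^{2} - e^{t}.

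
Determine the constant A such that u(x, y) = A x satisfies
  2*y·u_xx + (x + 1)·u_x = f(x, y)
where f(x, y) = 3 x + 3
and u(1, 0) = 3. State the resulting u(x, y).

Substitute the ansatz u = A x into the left-hand side.
Derivatives of the ansatz:
  u_xx = 0
  u_x = A
Term by term:
  2*y·u_xx = 0
  (x + 1)·u_x = A x + A
So the left-hand side equals
  A x + A
This must equal f(x, y) = 3 x + 3 identically.
Matching coefficients of the independent functions:
  [constant term, x]:  A = 3
Solving: A = 3.
Check against the point condition:
  u(1, 0) = 3  ⟹  A = 3  ✓
Hence u(x, y) = 3 x.

Answer: u(x, y) = 3 x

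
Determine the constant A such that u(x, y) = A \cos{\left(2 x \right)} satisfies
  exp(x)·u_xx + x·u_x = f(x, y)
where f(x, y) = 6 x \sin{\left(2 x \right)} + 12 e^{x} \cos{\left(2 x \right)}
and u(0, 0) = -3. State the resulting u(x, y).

Substitute the ansatz u = A \cos{\left(2 x \right)} into the left-hand side.
Derivatives of the ansatz:
  u_xx = - 4 A \cos{\left(2 x \right)}
  u_x = - 2 A \sin{\left(2 x \right)}
Term by term:
  exp(x)·u_xx = - 4 A e^{x} \cos{\left(2 x \right)}
  x·u_x = - 2 A x \sin{\left(2 x \right)}
So the left-hand side equals
  - 2 A x \sin{\left(2 x \right)} - 4 A e^{x} \cos{\left(2 x \right)}
This must equal f(x, y) = 6 x \sin{\left(2 x \right)} + 12 e^{x} \cos{\left(2 x \right)} identically.
Matching coefficients of the independent functions:
  [x \sin{\left(2 x \right)}]:  - 2 A = 6
  [e^{x} \cos{\left(2 x \right)}]:  - 4 A = 12
Solving: A = -3.
Check against the point condition:
  u(0, 0) = -3  ⟹  A = -3  ✓
Hence u(x, y) = - 3 \cos{\left(2 x \right)}.

Answer: u(x, y) = - 3 \cos{\left(2 x \right)}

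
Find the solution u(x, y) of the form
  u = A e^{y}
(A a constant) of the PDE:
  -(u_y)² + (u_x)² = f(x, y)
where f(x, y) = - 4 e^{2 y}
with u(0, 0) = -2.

Answer: u(x, y) = - 2 e^{y}

Derivation:
Substitute the ansatz u = A e^{y} into the left-hand side.
Derivatives of the ansatz:
  u_y = A e^{y}
  u_x = 0
Term by term:
  -(u_y)² = - A^{2} e^{2 y}
  (u_x)² = 0
So the left-hand side equals
  - A^{2} e^{2 y}
This must equal f(x, y) = - 4 e^{2 y} identically.
Matching coefficients of the independent functions:
  [e^{2 y}]:  - A^{2} = -4
These equations allow (A) = (-2) or (2).
Impose the point condition(s):
  u(0, 0) = -2  ⟹  A = -2
Only A = -2 satisfies everything.
Hence u(x, y) = - 2 e^{y}.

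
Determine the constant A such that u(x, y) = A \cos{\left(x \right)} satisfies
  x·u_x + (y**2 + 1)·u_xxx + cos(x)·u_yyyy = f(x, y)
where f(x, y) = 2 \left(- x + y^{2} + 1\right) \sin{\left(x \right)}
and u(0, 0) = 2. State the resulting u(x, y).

Answer: u(x, y) = 2 \cos{\left(x \right)}

Derivation:
Substitute the ansatz u = A \cos{\left(x \right)} into the left-hand side.
Derivatives of the ansatz:
  u_x = - A \sin{\left(x \right)}
  u_xxx = A \sin{\left(x \right)}
  u_yyyy = 0
Term by term:
  x·u_x = - A x \sin{\left(x \right)}
  (y**2 + 1)·u_xxx = A y^{2} \sin{\left(x \right)} + A \sin{\left(x \right)}
  cos(x)·u_yyyy = 0
So the left-hand side equals
  - A x \sin{\left(x \right)} + A y^{2} \sin{\left(x \right)} + A \sin{\left(x \right)}
This must equal f(x, y) identically; expanded, f = - 2 x \sin{\left(x \right)} + 2 y^{2} \sin{\left(x \right)} + 2 \sin{\left(x \right)}.
Matching coefficients of the independent functions:
  [x \sin{\left(x \right)}]:  - A = -2
  [y^{2} \sin{\left(x \right)}, \sin{\left(x \right)}]:  A = 2
Solving: A = 2.
Check against the point condition:
  u(0, 0) = 2  ⟹  A = 2  ✓
Hence u(x, y) = 2 \cos{\left(x \right)}.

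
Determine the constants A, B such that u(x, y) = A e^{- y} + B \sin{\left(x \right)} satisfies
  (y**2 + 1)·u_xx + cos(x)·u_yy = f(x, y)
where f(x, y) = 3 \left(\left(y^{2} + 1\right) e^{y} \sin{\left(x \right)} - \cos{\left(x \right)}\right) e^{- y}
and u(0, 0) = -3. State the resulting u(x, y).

Substitute the ansatz u = A e^{- y} + B \sin{\left(x \right)} into the left-hand side.
Derivatives of the ansatz:
  u_xx = - B \sin{\left(x \right)}
  u_yy = A e^{- y}
Term by term:
  (y**2 + 1)·u_xx = - B y^{2} \sin{\left(x \right)} - B \sin{\left(x \right)}
  cos(x)·u_yy = A e^{- y} \cos{\left(x \right)}
So the left-hand side equals
  A e^{- y} \cos{\left(x \right)} - B y^{2} \sin{\left(x \right)} - B \sin{\left(x \right)}
This must equal f(x, y) identically; expanded, f = 3 y^{2} \sin{\left(x \right)} + 3 \sin{\left(x \right)} - 3 e^{- y} \cos{\left(x \right)}.
Matching coefficients of the independent functions:
  [y^{2} \sin{\left(x \right)}, \sin{\left(x \right)}]:  - B = 3
  [e^{- y} \cos{\left(x \right)}]:  A = -3
Solving: A = -3, B = -3.
Check against the point condition:
  u(0, 0) = -3  ⟹  A = -3  ✓
Hence u(x, y) = - 3 \sin{\left(x \right)} - 3 e^{- y}.

Answer: u(x, y) = - 3 \sin{\left(x \right)} - 3 e^{- y}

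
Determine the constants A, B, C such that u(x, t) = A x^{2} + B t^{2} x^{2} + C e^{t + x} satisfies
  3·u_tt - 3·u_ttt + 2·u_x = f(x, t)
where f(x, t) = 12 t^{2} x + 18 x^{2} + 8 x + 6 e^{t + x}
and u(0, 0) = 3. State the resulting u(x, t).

Answer: u(x, t) = 3 t^{2} x^{2} + 2 x^{2} + 3 e^{t + x}

Derivation:
Substitute the ansatz u = A x^{2} + B t^{2} x^{2} + C e^{t + x} into the left-hand side.
Derivatives of the ansatz:
  u_tt = 2 B x^{2} + C e^{t} e^{x}
  u_ttt = C e^{t} e^{x}
  u_x = 2 A x + 2 B t^{2} x + C e^{t} e^{x}
Term by term:
  3·u_tt = 6 B x^{2} + 3 C e^{t} e^{x}
  -3·u_ttt = - 3 C e^{t} e^{x}
  2·u_x = 4 A x + 4 B t^{2} x + 2 C e^{t} e^{x}
So the left-hand side equals
  4 A x + 4 B t^{2} x + 6 B x^{2} + 2 C e^{t} e^{x}
This must equal f(x, t) identically; expanded, f = 12 t^{2} x + 18 x^{2} + 8 x + 6 e^{t} e^{x}.
Matching coefficients of the independent functions:
  [x]:  4 A = 8
  [x^{2}]:  6 B = 18
  [t^{2} x]:  4 B = 12
  [e^{t} e^{x}]:  2 C = 6
Solving: A = 2, B = 3, C = 3.
Check against the point condition:
  u(0, 0) = 3  ⟹  C = 3  ✓
Hence u(x, t) = 3 t^{2} x^{2} + 2 x^{2} + 3 e^{t + x}.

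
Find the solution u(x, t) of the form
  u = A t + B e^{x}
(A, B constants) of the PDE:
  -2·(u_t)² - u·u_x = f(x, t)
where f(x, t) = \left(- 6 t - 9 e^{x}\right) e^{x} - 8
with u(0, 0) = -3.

Substitute the ansatz u = A t + B e^{x} into the left-hand side.
Derivatives of the ansatz:
  u_t = A
  u_x = B e^{x}
Term by term:
  -2·(u_t)² = - 2 A^{2}
  -u·u_x = - A B t e^{x} - B^{2} e^{2 x}
So the left-hand side equals
  - 2 A^{2} - A B t e^{x} - B^{2} e^{2 x}
This must equal f(x, t) = \left(- 6 t - 9 e^{x}\right) e^{x} - 8 identically.
Matching coefficients of the independent functions:
  [constant term]:  - 2 A^{2} = -8
  [t e^{x}]:  - A B = -6
  [e^{2 x}]:  - B^{2} = -9
These equations allow (A, B) = (-2, -3) or (2, 3).
Impose the point condition(s):
  u(0, 0) = -3  ⟹  B = -3
Only A = -2, B = -3 satisfies everything.
Hence u(x, t) = - 2 t - 3 e^{x}.

Answer: u(x, t) = - 2 t - 3 e^{x}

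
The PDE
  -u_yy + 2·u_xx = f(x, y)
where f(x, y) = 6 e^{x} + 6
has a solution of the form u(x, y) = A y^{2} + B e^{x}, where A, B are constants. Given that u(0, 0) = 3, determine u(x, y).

Substitute the ansatz u = A y^{2} + B e^{x} into the left-hand side.
Derivatives of the ansatz:
  u_yy = 2 A
  u_xx = B e^{x}
Term by term:
  -u_yy = - 2 A
  2·u_xx = 2 B e^{x}
So the left-hand side equals
  - 2 A + 2 B e^{x}
This must equal f(x, y) = 6 e^{x} + 6 identically.
Matching coefficients of the independent functions:
  [constant term]:  - 2 A = 6
  [e^{x}]:  2 B = 6
Solving: A = -3, B = 3.
Check against the point condition:
  u(0, 0) = 3  ⟹  B = 3  ✓
Hence u(x, y) = - 3 y^{2} + 3 e^{x}.

Answer: u(x, y) = - 3 y^{2} + 3 e^{x}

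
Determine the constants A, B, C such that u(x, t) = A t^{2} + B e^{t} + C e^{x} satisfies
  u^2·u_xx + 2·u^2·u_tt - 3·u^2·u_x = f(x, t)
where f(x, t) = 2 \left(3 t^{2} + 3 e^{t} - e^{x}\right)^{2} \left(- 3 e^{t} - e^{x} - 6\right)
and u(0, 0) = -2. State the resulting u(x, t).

Answer: u(x, t) = - 3 t^{2} - 3 e^{t} + e^{x}

Derivation:
Substitute the ansatz u = A t^{2} + B e^{t} + C e^{x} into the left-hand side.
Derivatives of the ansatz:
  u_xx = C e^{x}
  u_tt = 2 A + B e^{t}
  u_x = C e^{x}
Term by term:
  u^2·u_xx = A^{2} C t^{4} e^{x} + 2 A B C t^{2} e^{t} e^{x} + 2 A C^{2} t^{2} e^{2 x} + B^{2} C e^{2 t} e^{x} + 2 B C^{2} e^{t} e^{2 x} + C^{3} e^{3 x}
  2·u^2·u_tt = 4 A^{3} t^{4} + 2 A^{2} B t^{4} e^{t} + 8 A^{2} B t^{2} e^{t} + 8 A^{2} C t^{2} e^{x} + 4 A B^{2} t^{2} e^{2 t} + 4 A B^{2} e^{2 t} + 4 A B C t^{2} e^{t} e^{x} + 8 A B C e^{t} e^{x} + 4 A C^{2} e^{2 x} + 2 B^{3} e^{3 t} + 4 B^{2} C e^{2 t} e^{x} + 2 B C^{2} e^{t} e^{2 x}
  -3·u^2·u_x = - 3 A^{2} C t^{4} e^{x} - 6 A B C t^{2} e^{t} e^{x} - 6 A C^{2} t^{2} e^{2 x} - 3 B^{2} C e^{2 t} e^{x} - 6 B C^{2} e^{t} e^{2 x} - 3 C^{3} e^{3 x}
So the left-hand side equals
  4 A^{3} t^{4} + 2 A^{2} B t^{4} e^{t} + 8 A^{2} B t^{2} e^{t} - 2 A^{2} C t^{4} e^{x} + 8 A^{2} C t^{2} e^{x} + 4 A B^{2} t^{2} e^{2 t} + 4 A B^{2} e^{2 t} + 8 A B C e^{t} e^{x} - 4 A C^{2} t^{2} e^{2 x} + 4 A C^{2} e^{2 x} + 2 B^{3} e^{3 t} + 2 B^{2} C e^{2 t} e^{x} - 2 B C^{2} e^{t} e^{2 x} - 2 C^{3} e^{3 x}
This must equal f(x, t) identically; expanded, f = - 54 t^{4} e^{t} - 18 t^{4} e^{x} - 108 t^{4} - 108 t^{2} e^{2 t} - 216 t^{2} e^{t} + 12 t^{2} e^{2 x} + 72 t^{2} e^{x} - 54 e^{3 t} + 18 e^{2 t} e^{x} - 108 e^{2 t} + 6 e^{t} e^{2 x} + 72 e^{t} e^{x} - 2 e^{3 x} - 12 e^{2 x}.
Matching coefficients of the independent functions:
  [t^{4}]:  4 A^{3} = -108
  [t^{2} e^{t}]:  8 A^{2} B = -216
  [t^{2} e^{2 t}, e^{2 t}]:  4 A B^{2} = -108
  [t^{2} e^{x}]:  8 A^{2} C = 72
  [t^{2} e^{2 x}]:  - 4 A C^{2} = 12
  [t^{4} e^{t}]:  2 A^{2} B = -54
  [t^{4} e^{x}]:  - 2 A^{2} C = -18
  [e^{t} e^{x}]:  8 A B C = 72
  [e^{t} e^{2 x}]:  - 2 B C^{2} = 6
  [e^{2 t} e^{x}]:  2 B^{2} C = 18
  [e^{3 t}]:  2 B^{3} = -54
  [e^{2 x}]:  4 A C^{2} = -12
  [e^{3 x}]:  - 2 C^{3} = -2
Solving: A = -3, B = -3, C = 1.
Check against the point condition:
  u(0, 0) = -2  ⟹  B + C = -2  ✓
Hence u(x, t) = - 3 t^{2} - 3 e^{t} + e^{x}.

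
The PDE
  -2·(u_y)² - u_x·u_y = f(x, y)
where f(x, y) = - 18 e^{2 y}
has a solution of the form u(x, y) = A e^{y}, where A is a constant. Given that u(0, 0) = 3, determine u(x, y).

Substitute the ansatz u = A e^{y} into the left-hand side.
Derivatives of the ansatz:
  u_y = A e^{y}
  u_x = 0
Term by term:
  -2·(u_y)² = - 2 A^{2} e^{2 y}
  -u_x·u_y = 0
So the left-hand side equals
  - 2 A^{2} e^{2 y}
This must equal f(x, y) = - 18 e^{2 y} identically.
Matching coefficients of the independent functions:
  [e^{2 y}]:  - 2 A^{2} = -18
These equations allow (A) = (-3) or (3).
Impose the point condition(s):
  u(0, 0) = 3  ⟹  A = 3
Only A = 3 satisfies everything.
Hence u(x, y) = 3 e^{y}.

Answer: u(x, y) = 3 e^{y}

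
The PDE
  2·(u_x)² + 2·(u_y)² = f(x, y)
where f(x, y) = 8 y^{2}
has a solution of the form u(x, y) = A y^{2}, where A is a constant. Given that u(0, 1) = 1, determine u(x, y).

Substitute the ansatz u = A y^{2} into the left-hand side.
Derivatives of the ansatz:
  u_x = 0
  u_y = 2 A y
Term by term:
  2·(u_x)² = 0
  2·(u_y)² = 8 A^{2} y^{2}
So the left-hand side equals
  8 A^{2} y^{2}
This must equal f(x, y) = 8 y^{2} identically.
Matching coefficients of the independent functions:
  [y^{2}]:  8 A^{2} = 8
These equations allow (A) = (-1) or (1).
Impose the point condition(s):
  u(0, 1) = 1  ⟹  A = 1
Only A = 1 satisfies everything.
Hence u(x, y) = y^{2}.

Answer: u(x, y) = y^{2}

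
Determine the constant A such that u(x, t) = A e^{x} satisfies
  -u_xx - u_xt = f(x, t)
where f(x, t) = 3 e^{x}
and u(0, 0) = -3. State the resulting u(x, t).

Substitute the ansatz u = A e^{x} into the left-hand side.
Derivatives of the ansatz:
  u_xx = A e^{x}
  u_xt = 0
Term by term:
  -u_xx = - A e^{x}
  -u_xt = 0
So the left-hand side equals
  - A e^{x}
This must equal f(x, t) = 3 e^{x} identically.
Matching coefficients of the independent functions:
  [e^{x}]:  - A = 3
Solving: A = -3.
Check against the point condition:
  u(0, 0) = -3  ⟹  A = -3  ✓
Hence u(x, t) = - 3 e^{x}.

Answer: u(x, t) = - 3 e^{x}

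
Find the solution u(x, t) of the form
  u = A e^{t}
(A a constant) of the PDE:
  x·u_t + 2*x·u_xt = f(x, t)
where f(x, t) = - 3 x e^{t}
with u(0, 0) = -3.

Substitute the ansatz u = A e^{t} into the left-hand side.
Derivatives of the ansatz:
  u_t = A e^{t}
  u_xt = 0
Term by term:
  x·u_t = A x e^{t}
  2*x·u_xt = 0
So the left-hand side equals
  A x e^{t}
This must equal f(x, t) = - 3 x e^{t} identically.
Matching coefficients of the independent functions:
  [x e^{t}]:  A = -3
Solving: A = -3.
Check against the point condition:
  u(0, 0) = -3  ⟹  A = -3  ✓
Hence u(x, t) = - 3 e^{t}.

Answer: u(x, t) = - 3 e^{t}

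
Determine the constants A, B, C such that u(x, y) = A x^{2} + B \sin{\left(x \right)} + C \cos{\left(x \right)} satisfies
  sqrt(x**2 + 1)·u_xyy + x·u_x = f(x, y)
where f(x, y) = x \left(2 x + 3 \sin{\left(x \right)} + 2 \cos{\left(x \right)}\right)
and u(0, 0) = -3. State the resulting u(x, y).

Substitute the ansatz u = A x^{2} + B \sin{\left(x \right)} + C \cos{\left(x \right)} into the left-hand side.
Derivatives of the ansatz:
  u_xyy = 0
  u_x = 2 A x + B \cos{\left(x \right)} - C \sin{\left(x \right)}
Term by term:
  sqrt(x**2 + 1)·u_xyy = 0
  x·u_x = 2 A x^{2} + B x \cos{\left(x \right)} - C x \sin{\left(x \right)}
So the left-hand side equals
  2 A x^{2} + B x \cos{\left(x \right)} - C x \sin{\left(x \right)}
This must equal f(x, y) identically; expanded, f = 2 x^{2} + 3 x \sin{\left(x \right)} + 2 x \cos{\left(x \right)}.
Matching coefficients of the independent functions:
  [x^{2}]:  2 A = 2
  [x \sin{\left(x \right)}]:  - C = 3
  [x \cos{\left(x \right)}]:  B = 2
Solving: A = 1, B = 2, C = -3.
Check against the point condition:
  u(0, 0) = -3  ⟹  C = -3  ✓
Hence u(x, y) = x^{2} + 2 \sin{\left(x \right)} - 3 \cos{\left(x \right)}.

Answer: u(x, y) = x^{2} + 2 \sin{\left(x \right)} - 3 \cos{\left(x \right)}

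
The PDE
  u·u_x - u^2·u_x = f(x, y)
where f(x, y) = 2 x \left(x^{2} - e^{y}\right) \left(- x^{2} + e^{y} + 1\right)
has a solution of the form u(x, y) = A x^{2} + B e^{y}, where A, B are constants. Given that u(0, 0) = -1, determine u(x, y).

Substitute the ansatz u = A x^{2} + B e^{y} into the left-hand side.
Derivatives of the ansatz:
  u_x = 2 A x
Term by term:
  u·u_x = 2 A^{2} x^{3} + 2 A B x e^{y}
  -u^2·u_x = - 2 A^{3} x^{5} - 4 A^{2} B x^{3} e^{y} - 2 A B^{2} x e^{2 y}
So the left-hand side equals
  - 2 A^{3} x^{5} - 4 A^{2} B x^{3} e^{y} + 2 A^{2} x^{3} - 2 A B^{2} x e^{2 y} + 2 A B x e^{y}
This must equal f(x, y) identically; expanded, f = - 2 x^{5} + 4 x^{3} e^{y} + 2 x^{3} - 2 x e^{2 y} - 2 x e^{y}.
Matching coefficients of the independent functions:
  [x^{3}]:  2 A^{2} = 2
  [x^{5}]:  - 2 A^{3} = -2
  [x e^{y}]:  2 A B = -2
  [x e^{2 y}]:  - 2 A B^{2} = -2
  [x^{3} e^{y}]:  - 4 A^{2} B = 4
Solving: A = 1, B = -1.
Check against the point condition:
  u(0, 0) = -1  ⟹  B = -1  ✓
Hence u(x, y) = x^{2} - e^{y}.

Answer: u(x, y) = x^{2} - e^{y}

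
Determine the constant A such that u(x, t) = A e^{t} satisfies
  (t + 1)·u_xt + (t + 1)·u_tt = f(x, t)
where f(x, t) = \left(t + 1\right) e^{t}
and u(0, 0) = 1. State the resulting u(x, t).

Substitute the ansatz u = A e^{t} into the left-hand side.
Derivatives of the ansatz:
  u_xt = 0
  u_tt = A e^{t}
Term by term:
  (t + 1)·u_xt = 0
  (t + 1)·u_tt = A t e^{t} + A e^{t}
So the left-hand side equals
  A t e^{t} + A e^{t}
This must equal f(x, t) identically; expanded, f = t e^{t} + e^{t}.
Matching coefficients of the independent functions:
  [t e^{t}, e^{t}]:  A = 1
Solving: A = 1.
Check against the point condition:
  u(0, 0) = 1  ⟹  A = 1  ✓
Hence u(x, t) = e^{t}.

Answer: u(x, t) = e^{t}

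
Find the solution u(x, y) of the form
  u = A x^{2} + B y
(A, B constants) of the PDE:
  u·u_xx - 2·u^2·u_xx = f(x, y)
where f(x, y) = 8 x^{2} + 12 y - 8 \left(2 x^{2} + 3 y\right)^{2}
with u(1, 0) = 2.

Substitute the ansatz u = A x^{2} + B y into the left-hand side.
Derivatives of the ansatz:
  u_xx = 2 A
Term by term:
  u·u_xx = 2 A^{2} x^{2} + 2 A B y
  -2·u^2·u_xx = - 4 A^{3} x^{4} - 8 A^{2} B x^{2} y - 4 A B^{2} y^{2}
So the left-hand side equals
  - 4 A^{3} x^{4} - 8 A^{2} B x^{2} y + 2 A^{2} x^{2} - 4 A B^{2} y^{2} + 2 A B y
This must equal f(x, y) identically; expanded, f = - 32 x^{4} - 96 x^{2} y + 8 x^{2} - 72 y^{2} + 12 y.
Matching coefficients of the independent functions:
  [x^{2}]:  2 A^{2} = 8
  [x^{4}]:  - 4 A^{3} = -32
  [y]:  2 A B = 12
  [y^{2}]:  - 4 A B^{2} = -72
  [x^{2} y]:  - 8 A^{2} B = -96
Solving: A = 2, B = 3.
Check against the point condition:
  u(1, 0) = 2  ⟹  A = 2  ✓
Hence u(x, y) = 2 x^{2} + 3 y.

Answer: u(x, y) = 2 x^{2} + 3 y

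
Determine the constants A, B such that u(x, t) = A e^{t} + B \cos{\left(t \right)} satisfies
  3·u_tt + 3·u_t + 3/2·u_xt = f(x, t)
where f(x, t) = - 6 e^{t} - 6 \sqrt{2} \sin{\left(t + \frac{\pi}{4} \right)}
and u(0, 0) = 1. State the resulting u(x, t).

Substitute the ansatz u = A e^{t} + B \cos{\left(t \right)} into the left-hand side.
Derivatives of the ansatz:
  u_tt = A e^{t} - B \cos{\left(t \right)}
  u_t = A e^{t} - B \sin{\left(t \right)}
  u_xt = 0
Term by term:
  3·u_tt = 3 A e^{t} - 3 B \cos{\left(t \right)}
  3·u_t = 3 A e^{t} - 3 B \sin{\left(t \right)}
  3/2·u_xt = 0
So the left-hand side equals
  6 A e^{t} - 3 B \sin{\left(t \right)} - 3 B \cos{\left(t \right)}
This must equal f(x, t) identically; expanded, f = - 6 e^{t} - 6 \sin{\left(t \right)} - 6 \cos{\left(t \right)}.
Matching coefficients of the independent functions:
  [e^{t}]:  6 A = -6
  [\sin{\left(t \right)}, \cos{\left(t \right)}]:  - 3 B = -6
Solving: A = -1, B = 2.
Check against the point condition:
  u(0, 0) = 1  ⟹  A + B = 1  ✓
Hence u(x, t) = - e^{t} + 2 \cos{\left(t \right)}.

Answer: u(x, t) = - e^{t} + 2 \cos{\left(t \right)}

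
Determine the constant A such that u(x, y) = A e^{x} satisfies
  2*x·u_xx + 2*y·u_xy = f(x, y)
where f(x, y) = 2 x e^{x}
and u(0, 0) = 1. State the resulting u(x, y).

Substitute the ansatz u = A e^{x} into the left-hand side.
Derivatives of the ansatz:
  u_xx = A e^{x}
  u_xy = 0
Term by term:
  2*x·u_xx = 2 A x e^{x}
  2*y·u_xy = 0
So the left-hand side equals
  2 A x e^{x}
This must equal f(x, y) = 2 x e^{x} identically.
Matching coefficients of the independent functions:
  [x e^{x}]:  2 A = 2
Solving: A = 1.
Check against the point condition:
  u(0, 0) = 1  ⟹  A = 1  ✓
Hence u(x, y) = e^{x}.

Answer: u(x, y) = e^{x}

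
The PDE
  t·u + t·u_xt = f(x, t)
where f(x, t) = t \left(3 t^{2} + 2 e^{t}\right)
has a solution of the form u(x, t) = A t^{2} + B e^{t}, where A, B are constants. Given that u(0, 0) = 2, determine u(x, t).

Substitute the ansatz u = A t^{2} + B e^{t} into the left-hand side.
Derivatives of the ansatz:
  u_xt = 0
Term by term:
  t·u = A t^{3} + B t e^{t}
  t·u_xt = 0
So the left-hand side equals
  A t^{3} + B t e^{t}
This must equal f(x, t) identically; expanded, f = 3 t^{3} + 2 t e^{t}.
Matching coefficients of the independent functions:
  [t^{3}]:  A = 3
  [t e^{t}]:  B = 2
Solving: A = 3, B = 2.
Check against the point condition:
  u(0, 0) = 2  ⟹  B = 2  ✓
Hence u(x, t) = 3 t^{2} + 2 e^{t}.

Answer: u(x, t) = 3 t^{2} + 2 e^{t}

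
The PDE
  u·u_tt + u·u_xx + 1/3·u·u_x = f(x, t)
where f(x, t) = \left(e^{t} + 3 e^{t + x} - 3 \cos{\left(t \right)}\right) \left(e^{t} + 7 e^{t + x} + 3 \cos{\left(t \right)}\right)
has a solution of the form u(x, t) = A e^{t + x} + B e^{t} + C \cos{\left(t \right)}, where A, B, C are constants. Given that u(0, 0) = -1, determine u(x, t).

Answer: u(x, t) = - e^{t} - 3 e^{t + x} + 3 \cos{\left(t \right)}

Derivation:
Substitute the ansatz u = A e^{t + x} + B e^{t} + C \cos{\left(t \right)} into the left-hand side.
Derivatives of the ansatz:
  u_tt = A e^{t} e^{x} + B e^{t} - C \cos{\left(t \right)}
  u_xx = A e^{t} e^{x}
  u_x = A e^{t} e^{x}
Term by term:
  u·u_tt = A^{2} e^{2 t} e^{2 x} + 2 A B e^{2 t} e^{x} + B^{2} e^{2 t} - C^{2} \cos^{2}{\left(t \right)}
  u·u_xx = A^{2} e^{2 t} e^{2 x} + A B e^{2 t} e^{x} + A C e^{t} e^{x} \cos{\left(t \right)}
  1/3·u·u_x = \frac{A^{2} e^{2 t} e^{2 x}}{3} + \frac{A B e^{2 t} e^{x}}{3} + \frac{A C e^{t} e^{x} \cos{\left(t \right)}}{3}
So the left-hand side equals
  \frac{7 A^{2} e^{2 t} e^{2 x}}{3} + \frac{10 A B e^{2 t} e^{x}}{3} + \frac{4 A C e^{t} e^{x} \cos{\left(t \right)}}{3} + B^{2} e^{2 t} - C^{2} \cos^{2}{\left(t \right)}
This must equal f(x, t) identically; expanded, f = 21 e^{2 t} e^{2 x} + 10 e^{2 t} e^{x} + e^{2 t} - 12 e^{t} e^{x} \cos{\left(t \right)} - 9 \cos^{2}{\left(t \right)}.
Matching coefficients of the independent functions:
  [e^{2 t} e^{x}]:  \frac{10 A B}{3} = 10
  [e^{2 t} e^{2 x}]:  \frac{7 A^{2}}{3} = 21
  [e^{t} e^{x} \cos{\left(t \right)}]:  \frac{4 A C}{3} = -12
  [e^{2 t}]:  B^{2} = 1
  [\cos^{2}{\left(t \right)}]:  - C^{2} = -9
These equations allow (A, B, C) = (-3, -1, 3) or (3, 1, -3).
Impose the point condition(s):
  u(0, 0) = -1  ⟹  A + B + C = -1
Only A = -3, B = -1, C = 3 satisfies everything.
Hence u(x, t) = - e^{t} - 3 e^{t + x} + 3 \cos{\left(t \right)}.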